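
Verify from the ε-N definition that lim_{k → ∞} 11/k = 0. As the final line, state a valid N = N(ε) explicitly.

Let ε > 0 be given. For k ≥ 1, |11/k − 0| = 11/(k) ≤ 11/k.
We need 11/k < ε, i.e. k > 11/ε.
Take N = 11/ε. If k > N then |11/k| ≤ 11/k < ε.

N = 11/ε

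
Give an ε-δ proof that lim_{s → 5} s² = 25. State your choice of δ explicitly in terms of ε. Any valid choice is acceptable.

δ = min(1, ε/11)

Fix ε > 0. We seek δ > 0 with 0 < |s − 5| < δ ⇒ |s² − 25| < ε.
Factor: s² − 25 = (s − 5)(s + 5), so |s² − 25| = |s − 5|·|s + 5|.
Impose δ ≤ 1 so that |s| < 6; then |s + 5| ≤ 11.
Hence |s² − 25| ≤ 11|s − 5|, which is < ε once |s − 5| < ε/11.
Take δ = min(1, ε/11). If 0 < |s − 5| < δ then both bounds hold and |s² − 25| ≤ 11|s − 5| < 11·(ε/11) = ε.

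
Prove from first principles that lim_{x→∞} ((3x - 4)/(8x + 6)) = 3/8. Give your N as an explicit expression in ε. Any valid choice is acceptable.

N = (25/32)/ε

Let ε > 0. We seek N > 0 such that x > N implies |(3x - 4)/(8x + 6) − (3/8)| < ε.
(3x - 4)/(8x + 6) − (3/8) = (8(3x - 4) − 3(8x + 6)) / (8(8x + 6)) = -50/(8(8x + 6)).
For x > 0 we have 8x + 6 > 8x, so |(3x - 4)/(8x + 6) − (3/8)| = 50/(8(8x + 6)) < 50/(8·8x) = (25/32)/x.
Thus |(3x - 4)/(8x + 6) − (3/8)| < ε whenever x > (25/32)/ε.
Take N = (25/32)/ε. If x > N then |(3x - 4)/(8x + 6) − (3/8)| < (25/32)/x < ε.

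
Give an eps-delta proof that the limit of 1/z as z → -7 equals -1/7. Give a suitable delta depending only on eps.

delta = min(7/2, (49/2)eps)

Fix eps > 0. We seek delta > 0 such that 0 < |z + 7| < delta implies |1/z + 1/7| < eps.
|1/z + 1/7| = |-7 − z|/(7·|z|) = |z + 7|/(7|z|).
Restrict delta ≤ 7/2. Then |z + 7| < 7/2 gives |z| > 7/2, so 7|z| > 49/2.
Then |1/z + 1/7| < |z + 7|/(49/2), which is < eps when |z + 7| < (49/2)eps.
Take delta = min(7/2, (49/2)eps). Then 0 < |z + 7| < delta gives both |z + 7| < 7/2 and |z + 7| < (49/2)eps, so |1/z + 1/7| < eps.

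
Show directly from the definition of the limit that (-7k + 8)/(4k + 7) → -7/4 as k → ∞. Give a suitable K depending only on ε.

Suppose ε > 0. For k ≥ 1, |(-7k + 8)/(4k + 7) + 7/4| = |81|/(4(4k + 7)) = 81/(4(4k + 7)).
Since 4k + 7 ≥ 4k for k ≥ 1, this is ≤ 81/(4·4k) = (81/16)/k.
So |(-7k + 8)/(4k + 7) + 7/4| < ε whenever k > (81/16)/ε.
Take K = (81/16)/ε. If k > K then |(-7k + 8)/(4k + 7) + 7/4| ≤ (81/16)/k < ε.

K = (81/16)/ε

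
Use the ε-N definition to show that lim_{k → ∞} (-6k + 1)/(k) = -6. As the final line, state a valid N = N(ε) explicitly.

N = 1/ε

Let ε > 0. For k ≥ 1, |(-6k + 1)/(k) + 6| = |1|/((k)) = 1/((k)).
Since k ≥ k for k ≥ 1, this is ≤ 1/(k) = 1/k.
So |(-6k + 1)/(k) + 6| < ε whenever k > 1/ε.
Take N = 1/ε. If k > N then |(-6k + 1)/(k) + 6| ≤ 1/k < ε.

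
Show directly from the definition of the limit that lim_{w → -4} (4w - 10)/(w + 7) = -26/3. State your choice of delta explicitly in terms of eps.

delta = min(3/2, (9/76)eps)

Let eps > 0. We want delta > 0 with 0 < |w + 4| < delta ⇒ |(4w - 10)/(w + 7) + 26/3| < eps.
Combining over a common denominator, (4w - 10)/(w + 7) + 26/3 = [(4w - 10)·3 − (-26)·(w + 7)] / [3·(w + 7)] = 38(w + 4) / (3(w + 7)).
So |(4w - 10)/(w + 7) + 26/3| = 38|w + 4| / (3·|w + 7|).
Restrict delta ≤ 3/2. Then |w + 4| < 3/2 gives |w + 7| = |(w + 4) + 3| ≥ 3 − 3/2 = 3/2.
Hence |(4w - 10)/(w + 7) + 26/3| < 38|w + 4|/(3·(3/2)) = (76/9)|w + 4|, which is < eps once |w + 4| < (9/76)eps.
Take delta = min(3/2, (9/76)eps). Then 0 < |w + 4| < delta forces both bounds, so |(4w - 10)/(w + 7) + 26/3| < eps.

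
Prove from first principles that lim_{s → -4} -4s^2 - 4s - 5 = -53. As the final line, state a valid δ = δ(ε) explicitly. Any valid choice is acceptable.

Let ε > 0. We want δ > 0 such that 0 < |s + 4| < δ implies |(-4s^2 - 4s - 5) + 53| < ε.
(-4s^2 - 4s - 5) + 53 = -4s^2 - 4s + 48 = (s + 4)(-4s + 12).
So |(-4s^2 - 4s - 5) + 53| = |s + 4|·|-4s + 12|.
Require δ ≤ 2. Then |s + 4| < 2 gives |s| < 6, and by the triangle inequality |-4s + 12| ≤ 4·6 + 12 = 36.
Hence |(-4s^2 - 4s - 5) + 53| ≤ 36|s + 4| < ε provided |s + 4| < ε/36.
Choosing δ = min(2, ε/36) ensures both conditions, hence |(-4s^2 - 4s - 5) + 53| < ε.

δ = min(2, ε/36)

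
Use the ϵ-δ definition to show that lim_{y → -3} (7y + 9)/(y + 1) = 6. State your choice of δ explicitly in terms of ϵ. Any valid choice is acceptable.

δ = min(1, ϵ)

Suppose ϵ > 0. We want δ > 0 with 0 < |y + 3| < δ ⇒ |(7y + 9)/(y + 1) − 6| < ϵ.
Combining over a common denominator, (7y + 9)/(y + 1) − 6 = [(7y + 9)·(-2) − (-12)·(y + 1)] / [(-2)·(y + 1)] = -2(y + 3) / ((-2)(y + 1)).
So |(7y + 9)/(y + 1) − 6| = 2|y + 3| / (2·|y + 1|).
Restrict δ ≤ 1. Then |y + 3| < 1 gives |y + 1| = |(y + 3) + (-2)| ≥ 2 − 1 = 1.
Hence |(7y + 9)/(y + 1) − 6| < 2|y + 3|/(2·1) = |y + 3|, which is < ϵ once |y + 3| < ϵ.
Take δ = min(1, ϵ). Then 0 < |y + 3| < δ forces both bounds, so |(7y + 9)/(y + 1) − 6| < ϵ.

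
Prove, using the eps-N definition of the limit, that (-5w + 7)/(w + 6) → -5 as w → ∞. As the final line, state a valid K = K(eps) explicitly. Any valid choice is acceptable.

K = 37/eps

Fix eps > 0. We seek K > 0 such that w > K implies |(-5w + 7)/(w + 6) + 5| < eps.
(-5w + 7)/(w + 6) + 5 = ((-5w + 7) − (-5)(w + 6)) / ((w + 6)) = 37/((w + 6)).
For w > 0 we have w + 6 > w, so |(-5w + 7)/(w + 6) + 5| = 37/((w + 6)) < 37/(w) = 37/w.
Thus |(-5w + 7)/(w + 6) + 5| < eps whenever w > 37/eps.
Take K = 37/eps. If w > K then |(-5w + 7)/(w + 6) + 5| < 37/w < eps.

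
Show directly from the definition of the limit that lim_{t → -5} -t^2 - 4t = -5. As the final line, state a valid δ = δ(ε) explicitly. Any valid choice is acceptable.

δ = min(1, ε/7)

Let ε > 0 be given. We want δ > 0 such that 0 < |t + 5| < δ implies |(-t^2 - 4t) + 5| < ε.
(-t^2 - 4t) + 5 = -t^2 - 4t + 5 = (t + 5)(-t + 1).
So |(-t^2 - 4t) + 5| = |t + 5|·|-t + 1|.
Require δ ≤ 1. Then |t + 5| < 1 gives |t| < 6, and by the triangle inequality |-t + 1| ≤ 6 + 1 = 7.
Hence |(-t^2 - 4t) + 5| ≤ 7|t + 5| < ε provided |t + 5| < ε/7.
Choosing δ = min(1, ε/7) ensures both conditions, hence |(-t^2 - 4t) + 5| < ε.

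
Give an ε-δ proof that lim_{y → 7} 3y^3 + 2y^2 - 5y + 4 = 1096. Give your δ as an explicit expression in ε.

δ = min(2, ε/606)

Let ε > 0. We want δ > 0 such that 0 < |y − 7| < δ implies |(3y^3 + 2y^2 - 5y + 4) − 1096| < ε.
(3y^3 + 2y^2 - 5y + 4) − 1096 = 3y^3 + 2y^2 - 5y - 1092 = (y − 7)(3y^2 + 23y + 156).
So |(3y^3 + 2y^2 - 5y + 4) − 1096| = |y − 7|·|3y^2 + 23y + 156|.
Assume first that |y − 7| < 2, so |y| < 9. Then |3y^2 + 23y + 156| ≤ 3·9^2 + 23·9 + 156 = 606.
Hence |(3y^3 + 2y^2 - 5y + 4) − 1096| ≤ 606|y − 7| < ε provided |y − 7| < ε/606.
Choosing δ = min(2, ε/606) ensures both conditions, hence |(3y^3 + 2y^2 - 5y + 4) − 1096| < ε.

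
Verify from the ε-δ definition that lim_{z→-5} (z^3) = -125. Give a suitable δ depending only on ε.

Let ε > 0. We seek δ > 0 with 0 < |z + 5| < δ ⇒ |z^3 + 125| < ε.
Factor: z^3 + 125 = (z + 5)(z^2 - 5z + 25), so |z^3 + 125| = |z + 5|·|z^2 - 5z + 25|.
Impose δ ≤ 1 so that |z| < 6; then |z^2 - 5z + 25| ≤ 91.
Hence |z^3 + 125| ≤ 91|z + 5|, which is < ε once |z + 5| < ε/91.
Take δ = min(1, ε/91). If 0 < |z + 5| < δ then both bounds hold and |z^3 + 125| ≤ 91|z + 5| < 91·(ε/91) = ε.

δ = min(1, ε/91)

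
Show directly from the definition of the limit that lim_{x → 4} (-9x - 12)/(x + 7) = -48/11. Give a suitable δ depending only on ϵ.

Suppose ϵ > 0. We want δ > 0 with 0 < |x − 4| < δ ⇒ |(-9x - 12)/(x + 7) + 48/11| < ϵ.
Combining over a common denominator, (-9x - 12)/(x + 7) + 48/11 = [(-9x - 12)·11 − (-48)·(x + 7)] / [11·(x + 7)] = -51(x − 4) / (11(x + 7)).
So |(-9x - 12)/(x + 7) + 48/11| = 51|x − 4| / (11·|x + 7|).
Require δ ≤ 11/2, so |x + 7| ≥ |11| − |x − 4| > 11 − 11/2 = 11/2.
Hence |(-9x - 12)/(x + 7) + 48/11| < 51|x − 4|/(11·(11/2)) = (102/121)|x − 4|, which is < ϵ once |x − 4| < (121/102)ϵ.
Take δ = min(11/2, (121/102)ϵ). Then 0 < |x − 4| < δ forces both bounds, so |(-9x - 12)/(x + 7) + 48/11| < ϵ.

δ = min(11/2, (121/102)ϵ)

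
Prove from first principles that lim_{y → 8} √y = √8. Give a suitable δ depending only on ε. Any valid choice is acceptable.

Suppose ε > 0. We want δ > 0 such that 0 < |y − 8| < δ implies |√y − √8| < ε.
Multiplying by the conjugate, |√y − √8| = |y − 8|/(√y + √8).
Restrict δ ≤ 8 so that |y − 8| < 8 forces y > 0, and then √y + √8 > √8.
Hence |√y − √8| < |y − 8|/√8, which is < ε once |y − 8| < √8·ε.
Take δ = min(8, √8·ε). If 0 < |y − 8| < δ then y > 0 and |√y − √8| < |y − 8|/√8 < ε.

δ = min(8, √8·ε)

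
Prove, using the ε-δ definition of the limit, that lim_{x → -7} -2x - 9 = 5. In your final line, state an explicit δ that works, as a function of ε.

Fix ε > 0. We need δ > 0 so that 0 < |x + 7| < δ implies |(-2x - 9) − 5| < ε.
Since (-2x - 9) − 5 = -2(x + 7), we have |(-2x - 9) − 5| = 2|x + 7|.
So 2|x + 7| < ε exactly when |x + 7| < ε/2.
Take δ = ε/2. If 0 < |x + 7| < δ then |(-2x - 9) − 5| = 2|x + 7| < 2·(ε/2) = ε.

δ = ε/2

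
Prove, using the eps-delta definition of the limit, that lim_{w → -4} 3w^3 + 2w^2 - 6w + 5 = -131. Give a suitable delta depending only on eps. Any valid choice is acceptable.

delta = min(1, eps/159)

Suppose eps > 0. We want delta > 0 such that 0 < |w + 4| < delta implies |(3w^3 + 2w^2 - 6w + 5) + 131| < eps.
(3w^3 + 2w^2 - 6w + 5) + 131 = 3w^3 + 2w^2 - 6w + 136 = (w + 4)(3w^2 - 10w + 34).
So |(3w^3 + 2w^2 - 6w + 5) + 131| = |w + 4|·|3w^2 - 10w + 34|.
Assume first that |w + 4| < 1, so |w| < 5. Then |3w^2 - 10w + 34| ≤ 3·5^2 + 10·5 + 34 = 159.
Hence |(3w^3 + 2w^2 - 6w + 5) + 131| ≤ 159|w + 4| < eps provided |w + 4| < eps/159.
Take delta = min(1, eps/159). Then 0 < |w + 4| < delta gives both |w + 4| < 1 and |w + 4| < eps/159, so |(3w^3 + 2w^2 - 6w + 5) + 131| < eps.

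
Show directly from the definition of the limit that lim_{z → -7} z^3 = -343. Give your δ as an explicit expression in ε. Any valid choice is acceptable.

Suppose ε > 0. We seek δ > 0 with 0 < |z + 7| < δ ⇒ |z^3 + 343| < ε.
Factor: z^3 + 343 = (z + 7)(z^2 - 7z + 49), so |z^3 + 343| = |z + 7|·|z^2 - 7z + 49|.
Impose δ ≤ 1 so that |z| < 8; then |z^2 - 7z + 49| ≤ 169.
Hence |z^3 + 343| ≤ 169|z + 7|, which is < ε once |z + 7| < ε/169.
Take δ = min(1, ε/169). If 0 < |z + 7| < δ then both bounds hold and |z^3 + 343| ≤ 169|z + 7| < 169·(ε/169) = ε.

δ = min(1, ε/169)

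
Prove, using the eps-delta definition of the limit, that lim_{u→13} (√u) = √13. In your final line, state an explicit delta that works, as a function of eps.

Let eps > 0. We want delta > 0 such that 0 < |u − 13| < delta implies |√u − √13| < eps.
Rationalise: √u − √13 = (u − 13)/(√u + √13), so |√u − √13| = |u − 13|/(√u + √13).
Restrict delta ≤ 13 so that |u − 13| < 13 forces u > 0, and then √u + √13 > √13.
Hence |√u − √13| < |u − 13|/√13, which is < eps once |u − 13| < √13·eps.
Take delta = min(13, √13·eps). If 0 < |u − 13| < delta then u > 0 and |√u − √13| < |u − 13|/√13 < eps.

delta = min(13, √13·eps)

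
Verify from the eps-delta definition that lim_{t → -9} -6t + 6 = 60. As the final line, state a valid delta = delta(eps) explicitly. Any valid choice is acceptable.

Let eps > 0 be given. We need delta > 0 so that 0 < |t + 9| < delta implies |(-6t + 6) − 60| < eps.
|(-6t + 6) − 60| = |-6t - 54| = 6|t + 9|.
Thus it suffices that |t + 9| < eps/6.
Choosing delta = eps/6 gives |(-6t + 6) − 60| = 6|t + 9| < eps whenever |t + 9| < delta.

delta = eps/6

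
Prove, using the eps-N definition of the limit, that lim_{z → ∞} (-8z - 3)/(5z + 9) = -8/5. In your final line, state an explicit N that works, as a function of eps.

Suppose eps > 0. We seek N > 0 such that z > N implies |(-8z - 3)/(5z + 9) + 8/5| < eps.
(-8z - 3)/(5z + 9) + 8/5 = (5(-8z - 3) − (-8)(5z + 9)) / (5(5z + 9)) = 57/(5(5z + 9)).
For z > 0 we have 5z + 9 > 5z, so |(-8z - 3)/(5z + 9) + 8/5| = 57/(5(5z + 9)) < 57/(5·5z) = (57/25)/z.
Thus |(-8z - 3)/(5z + 9) + 8/5| < eps whenever z > (57/25)/eps.
Take N = (57/25)/eps. If z > N then |(-8z - 3)/(5z + 9) + 8/5| < (57/25)/z < eps.

N = (57/25)/eps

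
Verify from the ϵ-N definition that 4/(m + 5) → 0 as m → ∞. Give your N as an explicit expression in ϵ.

N = 4/ϵ

Let ϵ > 0. For m ≥ 1, |4/(m + 5) − 0| = 4/(m + 5) ≤ 4/m.
We need 4/m < ϵ, i.e. m > 4/ϵ.
Take N = 4/ϵ. If m > N then |4/(m + 5)| ≤ 4/m < ϵ.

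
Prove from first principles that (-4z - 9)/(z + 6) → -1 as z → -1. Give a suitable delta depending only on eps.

Let eps > 0 be given. We want delta > 0 with 0 < |z + 1| < delta ⇒ |(-4z - 9)/(z + 6) + 1| < eps.
Combining over a common denominator, (-4z - 9)/(z + 6) + 1 = [(-4z - 9)·5 − (-5)·(z + 6)] / [5·(z + 6)] = -15(z + 1) / (5(z + 6)).
So |(-4z - 9)/(z + 6) + 1| = 15|z + 1| / (5·|z + 6|).
Restrict delta ≤ 5/2. Then |z + 1| < 5/2 gives |z + 6| = |(z + 1) + 5| ≥ 5 − 5/2 = 5/2.
Hence |(-4z - 9)/(z + 6) + 1| < 15|z + 1|/(5·(5/2)) = (6/5)|z + 1|, which is < eps once |z + 1| < (5/6)eps.
Take delta = min(5/2, (5/6)eps). Then 0 < |z + 1| < delta forces both bounds, so |(-4z - 9)/(z + 6) + 1| < eps.

delta = min(5/2, (5/6)eps)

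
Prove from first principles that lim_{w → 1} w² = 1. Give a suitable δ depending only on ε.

δ = min(1, ε/3)

Fix ε > 0. We seek δ > 0 with 0 < |w − 1| < δ ⇒ |w² − 1| < ε.
Factor: w² − 1 = (w − 1)(w + 1), so |w² − 1| = |w − 1|·|w + 1|.
Restrict δ ≤ 1. Then |w − 1| < 1 gives |w| < 2, so by the triangle inequality |w + 1| ≤ 2 + 1 = 3.
Hence |w² − 1| ≤ 3|w − 1|, which is < ε once |w − 1| < ε/3.
Take δ = min(1, ε/3). If 0 < |w − 1| < δ then both bounds hold and |w² − 1| ≤ 3|w − 1| < 3·(ε/3) = ε.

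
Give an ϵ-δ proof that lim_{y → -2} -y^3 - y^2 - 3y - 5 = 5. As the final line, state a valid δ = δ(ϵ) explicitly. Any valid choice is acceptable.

δ = min(1, ϵ/17)

Let ϵ > 0. We want δ > 0 such that 0 < |y + 2| < δ implies |(-y^3 - y^2 - 3y - 5) − 5| < ϵ.
(-y^3 - y^2 - 3y - 5) − 5 = -y^3 - y^2 - 3y - 10 = (y + 2)(-y^2 + y - 5).
So |(-y^3 - y^2 - 3y - 5) − 5| = |y + 2|·|-y^2 + y - 5|.
Require δ ≤ 1. Then |y + 2| < 1 gives |y| < 3, and by the triangle inequality |-y^2 + y - 5| ≤ 3^2 + 3 + 5 = 17.
Hence |(-y^3 - y^2 - 3y - 5) − 5| ≤ 17|y + 2| < ϵ provided |y + 2| < ϵ/17.
Take δ = min(1, ϵ/17). Then 0 < |y + 2| < δ gives both |y + 2| < 1 and |y + 2| < ϵ/17, so |(-y^3 - y^2 - 3y - 5) − 5| < ϵ.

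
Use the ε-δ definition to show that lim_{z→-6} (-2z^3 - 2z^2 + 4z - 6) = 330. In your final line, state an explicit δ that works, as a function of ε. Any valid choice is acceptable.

δ = min(1, ε/224)

Let ε > 0 be given. We want δ > 0 such that 0 < |z + 6| < δ implies |(-2z^3 - 2z^2 + 4z - 6) − 330| < ε.
(-2z^3 - 2z^2 + 4z - 6) − 330 = -2z^3 - 2z^2 + 4z - 336 = (z + 6)(-2z^2 + 10z - 56).
So |(-2z^3 - 2z^2 + 4z - 6) − 330| = |z + 6|·|-2z^2 + 10z - 56|.
Assume first that |z + 6| < 1, so |z| < 7. Then |-2z^2 + 10z - 56| ≤ 2·7^2 + 10·7 + 56 = 224.
Hence |(-2z^3 - 2z^2 + 4z - 6) − 330| ≤ 224|z + 6| < ε provided |z + 6| < ε/224.
Take δ = min(1, ε/224). Then 0 < |z + 6| < δ gives both |z + 6| < 1 and |z + 6| < ε/224, so |(-2z^3 - 2z^2 + 4z - 6) − 330| < ε.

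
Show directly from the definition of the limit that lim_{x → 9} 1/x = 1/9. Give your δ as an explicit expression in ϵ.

δ = min(9/2, (81/2)ϵ)

Fix ϵ > 0. We seek δ > 0 such that 0 < |x − 9| < δ implies |1/x − (1/9)| < ϵ.
|1/x − (1/9)| = |9 − x|/(9·|x|) = |x − 9|/(9|x|).
Require δ ≤ 9/2 so that |x| > 9 − 9/2 = 9/2, hence 9|x| > 81/2.
Then |1/x − (1/9)| < |x − 9|/(81/2), which is < ϵ when |x − 9| < (81/2)ϵ.
Take δ = min(9/2, (81/2)ϵ). Then 0 < |x − 9| < δ gives both |x − 9| < 9/2 and |x − 9| < (81/2)ϵ, so |1/x − (1/9)| < ϵ.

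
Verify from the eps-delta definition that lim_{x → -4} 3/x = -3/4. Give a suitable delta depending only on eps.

delta = min(2, (8/3)eps)

Fix eps > 0. We seek delta > 0 such that 0 < |x + 4| < delta implies |3/x + 3/4| < eps.
|3/x + 3/4| = 3·|-4 − x|/(4·|x|) = 3|x + 4|/(4|x|).
Restrict delta ≤ 2. Then |x + 4| < 2 gives |x| > 2, so 4|x| > 8.
Then |3/x + 3/4| < 3|x + 4|/8, which is < eps when |x + 4| < (8/3)eps.
Take delta = min(2, (8/3)eps). Then 0 < |x + 4| < delta gives both |x + 4| < 2 and |x + 4| < (8/3)eps, so |3/x + 3/4| < eps.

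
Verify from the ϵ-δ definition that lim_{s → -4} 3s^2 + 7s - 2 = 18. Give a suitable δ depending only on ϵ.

δ = min(2, ϵ/23)

Suppose ϵ > 0. We want δ > 0 such that 0 < |s + 4| < δ implies |(3s^2 + 7s - 2) − 18| < ϵ.
(3s^2 + 7s - 2) − 18 = 3s^2 + 7s - 20 = (s + 4)(3s - 5).
So |(3s^2 + 7s - 2) − 18| = |s + 4|·|3s - 5|.
Assume first that |s + 4| < 2, so |s| < 6. Then |3s - 5| ≤ 3·6 + 5 = 23.
Hence |(3s^2 + 7s - 2) − 18| ≤ 23|s + 4| < ϵ provided |s + 4| < ϵ/23.
Choosing δ = min(2, ϵ/23) ensures both conditions, hence |(3s^2 + 7s - 2) − 18| < ϵ.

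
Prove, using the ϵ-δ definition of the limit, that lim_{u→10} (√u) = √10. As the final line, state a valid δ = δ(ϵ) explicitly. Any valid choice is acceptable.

Suppose ϵ > 0. We want δ > 0 such that 0 < |u − 10| < δ implies |√u − √10| < ϵ.
Rationalise: √u − √10 = (u − 10)/(√u + √10), so |√u − √10| = |u − 10|/(√u + √10).
Restrict δ ≤ 10 so that |u − 10| < 10 forces u > 0, and then √u + √10 > √10.
Hence |√u − √10| < |u − 10|/√10, which is < ϵ once |u − 10| < √10·ϵ.
Take δ = min(10, √10·ϵ). If 0 < |u − 10| < δ then u > 0 and |√u − √10| < |u − 10|/√10 < ϵ.

δ = min(10, √10·ϵ)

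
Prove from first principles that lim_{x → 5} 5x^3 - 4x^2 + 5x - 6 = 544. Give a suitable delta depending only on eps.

Let eps > 0. We want delta > 0 such that 0 < |x − 5| < delta implies |(5x^3 - 4x^2 + 5x - 6) − 544| < eps.
(5x^3 - 4x^2 + 5x - 6) − 544 = 5x^3 - 4x^2 + 5x - 550 = (x − 5)(5x^2 + 21x + 110).
So |(5x^3 - 4x^2 + 5x - 6) − 544| = |x − 5|·|5x^2 + 21x + 110|.
Assume first that |x − 5| < 2, so |x| < 7. Then |5x^2 + 21x + 110| ≤ 5·7^2 + 21·7 + 110 = 502.
Hence |(5x^3 - 4x^2 + 5x - 6) − 544| ≤ 502|x − 5| < eps provided |x − 5| < eps/502.
Choosing delta = min(2, eps/502) ensures both conditions, hence |(5x^3 - 4x^2 + 5x - 6) − 544| < eps.

delta = min(2, eps/502)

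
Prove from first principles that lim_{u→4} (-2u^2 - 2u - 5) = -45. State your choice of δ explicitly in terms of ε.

δ = min(1, ε/20)

Let ε > 0. We want δ > 0 such that 0 < |u − 4| < δ implies |(-2u^2 - 2u - 5) + 45| < ε.
(-2u^2 - 2u - 5) + 45 = -2u^2 - 2u + 40 = (u − 4)(-2u - 10).
So |(-2u^2 - 2u - 5) + 45| = |u − 4|·|-2u - 10|.
Assume first that |u − 4| < 1, so |u| < 5. Then |-2u - 10| ≤ 2·5 + 10 = 20.
Hence |(-2u^2 - 2u - 5) + 45| ≤ 20|u − 4| < ε provided |u − 4| < ε/20.
Take δ = min(1, ε/20). Then 0 < |u − 4| < δ gives both |u − 4| < 1 and |u − 4| < ε/20, so |(-2u^2 - 2u - 5) + 45| < ε.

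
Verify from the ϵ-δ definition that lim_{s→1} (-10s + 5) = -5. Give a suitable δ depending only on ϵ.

Suppose ϵ > 0. We need δ > 0 so that 0 < |s − 1| < δ implies |(-10s + 5) + 5| < ϵ.
|(-10s + 5) + 5| = |-10s + 10| = 10|s − 1|.
Thus it suffices that |s − 1| < ϵ/10.
Choosing δ = ϵ/10 gives |(-10s + 5) + 5| = 10|s − 1| < ϵ whenever |s − 1| < δ.

δ = ϵ/10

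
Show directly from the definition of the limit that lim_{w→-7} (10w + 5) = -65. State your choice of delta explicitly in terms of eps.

Suppose eps > 0. We need delta > 0 so that 0 < |w + 7| < delta implies |(10w + 5) + 65| < eps.
|(10w + 5) + 65| = |10w + 70| = 10|w + 7|.
So 10|w + 7| < eps exactly when |w + 7| < eps/10.
Take delta = eps/10. If 0 < |w + 7| < delta then |(10w + 5) + 65| = 10|w + 7| < 10·(eps/10) = eps.

delta = eps/10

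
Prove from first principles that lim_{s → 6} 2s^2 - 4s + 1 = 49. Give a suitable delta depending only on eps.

Let eps > 0. We want delta > 0 such that 0 < |s − 6| < delta implies |(2s^2 - 4s + 1) − 49| < eps.
(2s^2 - 4s + 1) − 49 = 2s^2 - 4s - 48 = (s − 6)(2s + 8).
So |(2s^2 - 4s + 1) − 49| = |s − 6|·|2s + 8|.
Assume first that |s − 6| < 1, so |s| < 7. Then |2s + 8| ≤ 2·7 + 8 = 22.
Hence |(2s^2 - 4s + 1) − 49| ≤ 22|s − 6| < eps provided |s − 6| < eps/22.
Take delta = min(1, eps/22). Then 0 < |s − 6| < delta gives both |s − 6| < 1 and |s − 6| < eps/22, so |(2s^2 - 4s + 1) − 49| < eps.

delta = min(1, eps/22)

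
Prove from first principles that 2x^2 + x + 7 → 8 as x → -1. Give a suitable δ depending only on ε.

δ = min(1, ε/5)

Suppose ε > 0. We want δ > 0 such that 0 < |x + 1| < δ implies |(2x^2 + x + 7) − 8| < ε.
(2x^2 + x + 7) − 8 = 2x^2 + x - 1 = (x + 1)(2x - 1).
So |(2x^2 + x + 7) − 8| = |x + 1|·|2x - 1|.
Assume first that |x + 1| < 1, so |x| < 2. Then |2x - 1| ≤ 2·2 + 1 = 5.
Hence |(2x^2 + x + 7) − 8| ≤ 5|x + 1| < ε provided |x + 1| < ε/5.
Take δ = min(1, ε/5). Then 0 < |x + 1| < δ gives both |x + 1| < 1 and |x + 1| < ε/5, so |(2x^2 + x + 7) − 8| < ε.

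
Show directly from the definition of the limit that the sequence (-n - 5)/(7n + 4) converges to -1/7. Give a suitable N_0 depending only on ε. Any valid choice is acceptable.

Let ε > 0. For n ≥ 1, |(-n - 5)/(7n + 4) + 1/7| = |-31|/(7(7n + 4)) = 31/(7(7n + 4)).
Since 7n + 4 ≥ 7n for n ≥ 1, this is ≤ 31/(7·7n) = (31/49)/n.
So |(-n - 5)/(7n + 4) + 1/7| < ε whenever n > (31/49)/ε.
Take N_0 = (31/49)/ε. If n > N_0 then |(-n - 5)/(7n + 4) + 1/7| ≤ (31/49)/n < ε.

N_0 = (31/49)/ε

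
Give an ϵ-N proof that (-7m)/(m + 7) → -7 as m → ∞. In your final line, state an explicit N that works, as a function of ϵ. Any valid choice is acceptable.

Suppose ϵ > 0. For m ≥ 1, |(-7m)/(m + 7) + 7| = |49|/((m + 7)) = 49/((m + 7)).
Since m + 7 ≥ m for m ≥ 1, this is ≤ 49/(m) = 49/m.
So |(-7m)/(m + 7) + 7| < ϵ whenever m > 49/ϵ.
Take N = 49/ϵ. If m > N then |(-7m)/(m + 7) + 7| ≤ 49/m < ϵ.

N = 49/ϵ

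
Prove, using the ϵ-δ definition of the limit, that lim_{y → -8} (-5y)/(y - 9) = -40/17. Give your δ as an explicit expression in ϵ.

Fix ϵ > 0. We want δ > 0 with 0 < |y + 8| < δ ⇒ |(-5y)/(y - 9) + 40/17| < ϵ.
Combining over a common denominator, (-5y)/(y - 9) + 40/17 = [(-5y)·(-17) − 40·(y - 9)] / [(-17)·(y - 9)] = 45(y + 8) / ((-17)(y - 9)).
So |(-5y)/(y - 9) + 40/17| = 45|y + 8| / (17·|y − 9|).
Require δ ≤ 17/2, so |y − 9| ≥ |-17| − |y + 8| > 17 − 17/2 = 17/2.
Hence |(-5y)/(y - 9) + 40/17| < 45|y + 8|/(17·(17/2)) = (90/289)|y + 8|, which is < ϵ once |y + 8| < (289/90)ϵ.
Take δ = min(17/2, (289/90)ϵ). Then 0 < |y + 8| < δ forces both bounds, so |(-5y)/(y - 9) + 40/17| < ϵ.

δ = min(17/2, (289/90)ϵ)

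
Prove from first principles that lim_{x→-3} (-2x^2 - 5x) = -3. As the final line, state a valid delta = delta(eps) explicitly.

delta = min(1, eps/9)

Fix eps > 0. We want delta > 0 such that 0 < |x + 3| < delta implies |(-2x^2 - 5x) + 3| < eps.
(-2x^2 - 5x) + 3 = -2x^2 - 5x + 3 = (x + 3)(-2x + 1).
So |(-2x^2 - 5x) + 3| = |x + 3|·|-2x + 1|.
Assume first that |x + 3| < 1, so |x| < 4. Then |-2x + 1| ≤ 2·4 + 1 = 9.
Hence |(-2x^2 - 5x) + 3| ≤ 9|x + 3| < eps provided |x + 3| < eps/9.
Choosing delta = min(1, eps/9) ensures both conditions, hence |(-2x^2 - 5x) + 3| < eps.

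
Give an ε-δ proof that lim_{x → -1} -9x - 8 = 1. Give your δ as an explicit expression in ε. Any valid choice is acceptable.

δ = ε/9

Suppose ε > 0. We need δ > 0 so that 0 < |x + 1| < δ implies |(-9x - 8) − 1| < ε.
Since (-9x - 8) − 1 = -9(x + 1), we have |(-9x - 8) − 1| = 9|x + 1|.
So 9|x + 1| < ε exactly when |x + 1| < ε/9.
Take δ = ε/9. If 0 < |x + 1| < δ then |(-9x - 8) − 1| = 9|x + 1| < 9·(ε/9) = ε.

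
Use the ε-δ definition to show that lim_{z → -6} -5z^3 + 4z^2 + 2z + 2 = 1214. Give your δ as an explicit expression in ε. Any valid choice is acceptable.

Let ε > 0. We want δ > 0 such that 0 < |z + 6| < δ implies |(-5z^3 + 4z^2 + 2z + 2) − 1214| < ε.
(-5z^3 + 4z^2 + 2z + 2) − 1214 = -5z^3 + 4z^2 + 2z - 1212 = (z + 6)(-5z^2 + 34z - 202).
So |(-5z^3 + 4z^2 + 2z + 2) − 1214| = |z + 6|·|-5z^2 + 34z - 202|.
Assume first that |z + 6| < 1, so |z| < 7. Then |-5z^2 + 34z - 202| ≤ 5·7^2 + 34·7 + 202 = 685.
Hence |(-5z^3 + 4z^2 + 2z + 2) − 1214| ≤ 685|z + 6| < ε provided |z + 6| < ε/685.
Take δ = min(1, ε/685). Then 0 < |z + 6| < δ gives both |z + 6| < 1 and |z + 6| < ε/685, so |(-5z^3 + 4z^2 + 2z + 2) − 1214| < ε.

δ = min(1, ε/685)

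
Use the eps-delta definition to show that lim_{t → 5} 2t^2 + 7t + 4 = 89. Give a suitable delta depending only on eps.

delta = min(1, eps/29)

Let eps > 0. We want delta > 0 such that 0 < |t − 5| < delta implies |(2t^2 + 7t + 4) − 89| < eps.
(2t^2 + 7t + 4) − 89 = 2t^2 + 7t - 85 = (t − 5)(2t + 17).
So |(2t^2 + 7t + 4) − 89| = |t − 5|·|2t + 17|.
Require delta ≤ 1. Then |t − 5| < 1 gives |t| < 6, and by the triangle inequality |2t + 17| ≤ 2·6 + 17 = 29.
Hence |(2t^2 + 7t + 4) − 89| ≤ 29|t − 5| < eps provided |t − 5| < eps/29.
Choosing delta = min(1, eps/29) ensures both conditions, hence |(2t^2 + 7t + 4) − 89| < eps.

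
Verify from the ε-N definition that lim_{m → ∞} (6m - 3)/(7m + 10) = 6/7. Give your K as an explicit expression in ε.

Let ε > 0. For m ≥ 1, |(6m - 3)/(7m + 10) − (6/7)| = |-81|/(7(7m + 10)) = 81/(7(7m + 10)).
Since 7m + 10 ≥ 7m for m ≥ 1, this is ≤ 81/(7·7m) = (81/49)/m.
So |(6m - 3)/(7m + 10) − (6/7)| < ε whenever m > (81/49)/ε.
Take K = (81/49)/ε. If m > K then |(6m - 3)/(7m + 10) − (6/7)| ≤ (81/49)/m < ε.

K = (81/49)/ε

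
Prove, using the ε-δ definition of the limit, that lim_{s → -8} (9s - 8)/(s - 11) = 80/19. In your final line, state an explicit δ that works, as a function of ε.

Suppose ε > 0. We want δ > 0 with 0 < |s + 8| < δ ⇒ |(9s - 8)/(s - 11) − (80/19)| < ε.
Combining over a common denominator, (9s - 8)/(s - 11) − (80/19) = [(9s - 8)·(-19) − (-80)·(s - 11)] / [(-19)·(s - 11)] = -91(s + 8) / ((-19)(s - 11)).
So |(9s - 8)/(s - 11) − (80/19)| = 91|s + 8| / (19·|s − 11|).
Require δ ≤ 19/2, so |s − 11| ≥ |-19| − |s + 8| > 19 − 19/2 = 19/2.
Hence |(9s - 8)/(s - 11) − (80/19)| < 91|s + 8|/(19·(19/2)) = (182/361)|s + 8|, which is < ε once |s + 8| < (361/182)ε.
Take δ = min(19/2, (361/182)ε). Then 0 < |s + 8| < δ forces both bounds, so |(9s - 8)/(s - 11) − (80/19)| < ε.

δ = min(19/2, (361/182)ε)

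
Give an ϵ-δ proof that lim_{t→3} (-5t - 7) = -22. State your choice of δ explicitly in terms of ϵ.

Let ϵ > 0 be given. We need δ > 0 so that 0 < |t − 3| < δ implies |(-5t - 7) + 22| < ϵ.
|(-5t - 7) + 22| = |-5t + 15| = 5|t − 3|.
So 5|t − 3| < ϵ exactly when |t − 3| < ϵ/5.
Take δ = ϵ/5. If 0 < |t − 3| < δ then |(-5t - 7) + 22| = 5|t − 3| < 5·(ϵ/5) = ϵ.

δ = ϵ/5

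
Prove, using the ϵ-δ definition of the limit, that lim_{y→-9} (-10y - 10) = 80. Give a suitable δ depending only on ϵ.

δ = ϵ/10

Let ϵ > 0 be given. We need δ > 0 so that 0 < |y + 9| < δ implies |(-10y - 10) − 80| < ϵ.
Since (-10y - 10) − 80 = -10(y + 9), we have |(-10y - 10) − 80| = 10|y + 9|.
So 10|y + 9| < ϵ exactly when |y + 9| < ϵ/10.
Take δ = ϵ/10. If 0 < |y + 9| < δ then |(-10y - 10) − 80| = 10|y + 9| < 10·(ϵ/10) = ϵ.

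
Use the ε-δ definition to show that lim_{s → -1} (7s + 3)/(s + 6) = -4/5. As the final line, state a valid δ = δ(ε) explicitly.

δ = min(5/2, (25/78)ε)

Suppose ε > 0. We want δ > 0 with 0 < |s + 1| < δ ⇒ |(7s + 3)/(s + 6) + 4/5| < ε.
Combining over a common denominator, (7s + 3)/(s + 6) + 4/5 = [(7s + 3)·5 − (-4)·(s + 6)] / [5·(s + 6)] = 39(s + 1) / (5(s + 6)).
So |(7s + 3)/(s + 6) + 4/5| = 39|s + 1| / (5·|s + 6|).
Require δ ≤ 5/2, so |s + 6| ≥ |5| − |s + 1| > 5 − 5/2 = 5/2.
Hence |(7s + 3)/(s + 6) + 4/5| < 39|s + 1|/(5·(5/2)) = (78/25)|s + 1|, which is < ε once |s + 1| < (25/78)ε.
Take δ = min(5/2, (25/78)ε). Then 0 < |s + 1| < δ forces both bounds, so |(7s + 3)/(s + 6) + 4/5| < ε.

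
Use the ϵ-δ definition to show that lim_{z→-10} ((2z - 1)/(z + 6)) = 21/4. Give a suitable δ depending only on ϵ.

Suppose ϵ > 0. We want δ > 0 with 0 < |z + 10| < δ ⇒ |(2z - 1)/(z + 6) − (21/4)| < ϵ.
Combining over a common denominator, (2z - 1)/(z + 6) − (21/4) = [(2z - 1)·(-4) − (-21)·(z + 6)] / [(-4)·(z + 6)] = 13(z + 10) / ((-4)(z + 6)).
So |(2z - 1)/(z + 6) − (21/4)| = 13|z + 10| / (4·|z + 6|).
Require δ ≤ 2, so |z + 6| ≥ |-4| − |z + 10| > 4 − 2 = 2.
Hence |(2z - 1)/(z + 6) − (21/4)| < 13|z + 10|/(4·2) = (13/8)|z + 10|, which is < ϵ once |z + 10| < (8/13)ϵ.
Take δ = min(2, (8/13)ϵ). Then 0 < |z + 10| < δ forces both bounds, so |(2z - 1)/(z + 6) − (21/4)| < ϵ.

δ = min(2, (8/13)ϵ)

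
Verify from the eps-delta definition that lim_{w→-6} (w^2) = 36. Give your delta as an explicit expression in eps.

Let eps > 0 be given. We seek delta > 0 with 0 < |w + 6| < delta ⇒ |w^2 − 36| < eps.
Factor: w^2 − 36 = (w + 6)(w - 6), so |w^2 − 36| = |w + 6|·|w - 6|.
Impose delta ≤ 2 so that |w| < 8; then |w - 6| ≤ 14.
Hence |w^2 − 36| ≤ 14|w + 6|, which is < eps once |w + 6| < eps/14.
Take delta = min(2, eps/14). If 0 < |w + 6| < delta then both bounds hold and |w^2 − 36| ≤ 14|w + 6| < 14·(eps/14) = eps.

delta = min(2, eps/14)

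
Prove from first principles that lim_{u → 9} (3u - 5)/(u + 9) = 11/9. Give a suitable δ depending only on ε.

Let ε > 0. We want δ > 0 with 0 < |u − 9| < δ ⇒ |(3u - 5)/(u + 9) − (11/9)| < ε.
Combining over a common denominator, (3u - 5)/(u + 9) − (11/9) = [(3u - 5)·18 − 22·(u + 9)] / [18·(u + 9)] = 32(u − 9) / (18(u + 9)).
So |(3u - 5)/(u + 9) − (11/9)| = 32|u − 9| / (18·|u + 9|).
Require δ ≤ 9, so |u + 9| ≥ |18| − |u − 9| > 18 − 9 = 9.
Hence |(3u - 5)/(u + 9) − (11/9)| < 32|u − 9|/(18·9) = (16/81)|u − 9|, which is < ε once |u − 9| < (81/16)ε.
Take δ = min(9, (81/16)ε). Then 0 < |u − 9| < δ forces both bounds, so |(3u - 5)/(u + 9) − (11/9)| < ε.

δ = min(9, (81/16)ε)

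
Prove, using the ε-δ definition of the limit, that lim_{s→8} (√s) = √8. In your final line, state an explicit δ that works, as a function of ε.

δ = min(8, √8·ε)

Let ε > 0 be given. We want δ > 0 such that 0 < |s − 8| < δ implies |√s − √8| < ε.
Rationalise: √s − √8 = (s − 8)/(√s + √8), so |√s − √8| = |s − 8|/(√s + √8).
Restrict δ ≤ 8 so that |s − 8| < 8 forces s > 0, and then √s + √8 > √8.
Hence |√s − √8| < |s − 8|/√8, which is < ε once |s − 8| < √8·ε.
Take δ = min(8, √8·ε). If 0 < |s − 8| < δ then s > 0 and |√s − √8| < |s − 8|/√8 < ε.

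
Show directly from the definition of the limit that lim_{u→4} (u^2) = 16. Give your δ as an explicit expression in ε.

Let ε > 0. We seek δ > 0 with 0 < |u − 4| < δ ⇒ |u^2 − 16| < ε.
Factor: u^2 − 16 = (u − 4)(u + 4), so |u^2 − 16| = |u − 4|·|u + 4|.
Restrict δ ≤ 1. Then |u − 4| < 1 gives |u| < 5, so by the triangle inequality |u + 4| ≤ 5 + 4 = 9.
Hence |u^2 − 16| ≤ 9|u − 4|, which is < ε once |u − 4| < ε/9.
Take δ = min(1, ε/9). If 0 < |u − 4| < δ then both bounds hold and |u^2 − 16| ≤ 9|u − 4| < 9·(ε/9) = ε.

δ = min(1, ε/9)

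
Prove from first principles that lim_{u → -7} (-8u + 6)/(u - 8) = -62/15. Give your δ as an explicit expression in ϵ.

δ = min(15/2, (225/116)ϵ)

Fix ϵ > 0. We want δ > 0 with 0 < |u + 7| < δ ⇒ |(-8u + 6)/(u - 8) + 62/15| < ϵ.
Combining over a common denominator, (-8u + 6)/(u - 8) + 62/15 = [(-8u + 6)·(-15) − 62·(u - 8)] / [(-15)·(u - 8)] = 58(u + 7) / ((-15)(u - 8)).
So |(-8u + 6)/(u - 8) + 62/15| = 58|u + 7| / (15·|u − 8|).
Restrict δ ≤ 15/2. Then |u + 7| < 15/2 gives |u − 8| = |(u + 7) + (-15)| ≥ 15 − 15/2 = 15/2.
Hence |(-8u + 6)/(u - 8) + 62/15| < 58|u + 7|/(15·(15/2)) = (116/225)|u + 7|, which is < ϵ once |u + 7| < (225/116)ϵ.
Take δ = min(15/2, (225/116)ϵ). Then 0 < |u + 7| < δ forces both bounds, so |(-8u + 6)/(u - 8) + 62/15| < ϵ.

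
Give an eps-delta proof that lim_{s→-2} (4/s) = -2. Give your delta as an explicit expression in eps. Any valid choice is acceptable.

Suppose eps > 0. We seek delta > 0 such that 0 < |s + 2| < delta implies |4/s + 2| < eps.
|4/s + 2| = 4·|-2 − s|/(2·|s|) = 4|s + 2|/(2|s|).
Require delta ≤ 1 so that |s| > 2 − 1 = 1, hence 2|s| > 2.
Then |4/s + 2| < 4|s + 2|/2, which is < eps when |s + 2| < (1/2)eps.
Take delta = min(1, (1/2)eps). Then 0 < |s + 2| < delta gives both |s + 2| < 1 and |s + 2| < (1/2)eps, so |4/s + 2| < eps.

delta = min(1, (1/2)eps)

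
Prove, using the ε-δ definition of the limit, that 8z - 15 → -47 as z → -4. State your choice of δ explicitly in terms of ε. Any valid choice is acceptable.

Let ε > 0. We need δ > 0 so that 0 < |z + 4| < δ implies |(8z - 15) + 47| < ε.
Since (8z - 15) + 47 = 8(z + 4), we have |(8z - 15) + 47| = 8|z + 4|.
So 8|z + 4| < ε exactly when |z + 4| < ε/8.
Choosing δ = ε/8 gives |(8z - 15) + 47| = 8|z + 4| < ε whenever |z + 4| < δ.

δ = ε/8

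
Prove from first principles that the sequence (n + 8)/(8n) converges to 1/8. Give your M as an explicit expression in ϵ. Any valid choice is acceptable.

M = 1/ϵ

Suppose ϵ > 0. For n ≥ 1, |(n + 8)/(8n) − (1/8)| = |64|/(8(8n)) = 64/(8(8n)).
Since 8n ≥ 8n for n ≥ 1, this is ≤ 64/(8·8n) = 1/n.
So |(n + 8)/(8n) − (1/8)| < ϵ whenever n > 1/ϵ.
Take M = 1/ϵ. If n > M then |(n + 8)/(8n) − (1/8)| ≤ 1/n < ϵ.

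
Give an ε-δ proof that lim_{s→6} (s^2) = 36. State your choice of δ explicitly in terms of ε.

Fix ε > 0. We seek δ > 0 with 0 < |s − 6| < δ ⇒ |s^2 − 36| < ε.
Factor: s^2 − 36 = (s − 6)(s + 6), so |s^2 − 36| = |s − 6|·|s + 6|.
Restrict δ ≤ 1. Then |s − 6| < 1 gives |s| < 7, so by the triangle inequality |s + 6| ≤ 7 + 6 = 13.
Hence |s^2 − 36| ≤ 13|s − 6|, which is < ε once |s − 6| < ε/13.
Take δ = min(1, ε/13). If 0 < |s − 6| < δ then both bounds hold and |s^2 − 36| ≤ 13|s − 6| < 13·(ε/13) = ε.

δ = min(1, ε/13)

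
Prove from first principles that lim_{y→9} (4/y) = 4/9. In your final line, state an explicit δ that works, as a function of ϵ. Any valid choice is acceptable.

δ = min(9/2, (81/8)ϵ)

Fix ϵ > 0. We seek δ > 0 such that 0 < |y − 9| < δ implies |4/y − (4/9)| < ϵ.
|4/y − (4/9)| = 4·|9 − y|/(9·|y|) = 4|y − 9|/(9|y|).
Require δ ≤ 9/2 so that |y| > 9 − 9/2 = 9/2, hence 9|y| > 81/2.
Then |4/y − (4/9)| < 4|y − 9|/(81/2), which is < ϵ when |y − 9| < (81/8)ϵ.
Take δ = min(9/2, (81/8)ϵ). Then 0 < |y − 9| < δ gives both |y − 9| < 9/2 and |y − 9| < (81/8)ϵ, so |4/y − (4/9)| < ϵ.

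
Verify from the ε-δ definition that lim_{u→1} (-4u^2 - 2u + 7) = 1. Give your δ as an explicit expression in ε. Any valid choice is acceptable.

δ = min(1, ε/14)

Let ε > 0. We want δ > 0 such that 0 < |u − 1| < δ implies |(-4u^2 - 2u + 7) − 1| < ε.
(-4u^2 - 2u + 7) − 1 = -4u^2 - 2u + 6 = (u − 1)(-4u - 6).
So |(-4u^2 - 2u + 7) − 1| = |u − 1|·|-4u - 6|.
Assume first that |u − 1| < 1, so |u| < 2. Then |-4u - 6| ≤ 4·2 + 6 = 14.
Hence |(-4u^2 - 2u + 7) − 1| ≤ 14|u − 1| < ε provided |u − 1| < ε/14.
Take δ = min(1, ε/14). Then 0 < |u − 1| < δ gives both |u − 1| < 1 and |u − 1| < ε/14, so |(-4u^2 - 2u + 7) − 1| < ε.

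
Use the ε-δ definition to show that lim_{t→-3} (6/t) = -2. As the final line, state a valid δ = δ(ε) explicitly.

δ = min(3/2, (3/4)ε)

Let ε > 0. We seek δ > 0 such that 0 < |t + 3| < δ implies |6/t + 2| < ε.
|6/t + 2| = 6·|-3 − t|/(3·|t|) = 6|t + 3|/(3|t|).
Restrict δ ≤ 3/2. Then |t + 3| < 3/2 gives |t| > 3/2, so 3|t| > 9/2.
Then |6/t + 2| < 6|t + 3|/(9/2), which is < ε when |t + 3| < (3/4)ε.
Take δ = min(3/2, (3/4)ε). Then 0 < |t + 3| < δ gives both |t + 3| < 3/2 and |t + 3| < (3/4)ε, so |6/t + 2| < ε.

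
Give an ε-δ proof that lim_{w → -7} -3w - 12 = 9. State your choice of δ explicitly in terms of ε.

δ = ε/3

Fix ε > 0. We need δ > 0 so that 0 < |w + 7| < δ implies |(-3w - 12) − 9| < ε.
|(-3w - 12) − 9| = |-3w - 21| = 3|w + 7|.
So 3|w + 7| < ε exactly when |w + 7| < ε/3.
Choosing δ = ε/3 gives |(-3w - 12) − 9| = 3|w + 7| < ε whenever |w + 7| < δ.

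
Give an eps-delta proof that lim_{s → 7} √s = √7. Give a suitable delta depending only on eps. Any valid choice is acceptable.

Let eps > 0. We want delta > 0 such that 0 < |s − 7| < delta implies |√s − √7| < eps.
Rationalise: √s − √7 = (s − 7)/(√s + √7), so |√s − √7| = |s − 7|/(√s + √7).
Restrict delta ≤ 7 so that |s − 7| < 7 forces s > 0, and then √s + √7 > √7.
Hence |√s − √7| < |s − 7|/√7, which is < eps once |s − 7| < √7·eps.
Take delta = min(7, √7·eps). If 0 < |s − 7| < delta then s > 0 and |√s − √7| < |s − 7|/√7 < eps.

delta = min(7, √7·eps)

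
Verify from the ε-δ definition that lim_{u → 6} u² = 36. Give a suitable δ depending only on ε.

Let ε > 0 be given. We seek δ > 0 with 0 < |u − 6| < δ ⇒ |u² − 36| < ε.
Factor: u² − 36 = (u − 6)(u + 6), so |u² − 36| = |u − 6|·|u + 6|.
Restrict δ ≤ 2. Then |u − 6| < 2 gives |u| < 8, so by the triangle inequality |u + 6| ≤ 8 + 6 = 14.
Hence |u² − 36| ≤ 14|u − 6|, which is < ε once |u − 6| < ε/14.
Take δ = min(2, ε/14). If 0 < |u − 6| < δ then both bounds hold and |u² − 36| ≤ 14|u − 6| < 14·(ε/14) = ε.

δ = min(2, ε/14)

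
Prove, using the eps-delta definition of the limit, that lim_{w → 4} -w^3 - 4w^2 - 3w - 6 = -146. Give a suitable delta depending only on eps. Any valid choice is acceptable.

Suppose eps > 0. We want delta > 0 such that 0 < |w − 4| < delta implies |(-w^3 - 4w^2 - 3w - 6) + 146| < eps.
(-w^3 - 4w^2 - 3w - 6) + 146 = -w^3 - 4w^2 - 3w + 140 = (w − 4)(-w^2 - 8w - 35).
So |(-w^3 - 4w^2 - 3w - 6) + 146| = |w − 4|·|-w^2 - 8w - 35|.
Assume first that |w − 4| < 1, so |w| < 5. Then |-w^2 - 8w - 35| ≤ 5^2 + 8·5 + 35 = 100.
Hence |(-w^3 - 4w^2 - 3w - 6) + 146| ≤ 100|w − 4| < eps provided |w − 4| < eps/100.
Take delta = min(1, eps/100). Then 0 < |w − 4| < delta gives both |w − 4| < 1 and |w − 4| < eps/100, so |(-w^3 - 4w^2 - 3w - 6) + 146| < eps.

delta = min(1, eps/100)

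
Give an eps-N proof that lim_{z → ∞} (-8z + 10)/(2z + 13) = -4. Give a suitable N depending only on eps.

Let eps > 0 be given. We seek N > 0 such that z > N implies |(-8z + 10)/(2z + 13) + 4| < eps.
(-8z + 10)/(2z + 13) + 4 = (2(-8z + 10) − (-8)(2z + 13)) / (2(2z + 13)) = 124/(2(2z + 13)).
For z > 0 we have 2z + 13 > 2z, so |(-8z + 10)/(2z + 13) + 4| = 124/(2(2z + 13)) < 124/(2·2z) = 31/z.
Thus |(-8z + 10)/(2z + 13) + 4| < eps whenever z > 31/eps.
Take N = 31/eps. If z > N then |(-8z + 10)/(2z + 13) + 4| < 31/z < eps.

N = 31/eps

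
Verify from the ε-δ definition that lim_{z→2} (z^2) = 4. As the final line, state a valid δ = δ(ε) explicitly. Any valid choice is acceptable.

δ = min(1, ε/5)

Let ε > 0 be given. We seek δ > 0 with 0 < |z − 2| < δ ⇒ |z^2 − 4| < ε.
Factor: z^2 − 4 = (z − 2)(z + 2), so |z^2 − 4| = |z − 2|·|z + 2|.
Restrict δ ≤ 1. Then |z − 2| < 1 gives |z| < 3, so by the triangle inequality |z + 2| ≤ 3 + 2 = 5.
Hence |z^2 − 4| ≤ 5|z − 2|, which is < ε once |z − 2| < ε/5.
Take δ = min(1, ε/5). If 0 < |z − 2| < δ then both bounds hold and |z^2 − 4| ≤ 5|z − 2| < 5·(ε/5) = ε.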